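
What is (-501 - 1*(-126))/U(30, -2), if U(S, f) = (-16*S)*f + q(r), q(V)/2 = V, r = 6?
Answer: -125/324 ≈ -0.38580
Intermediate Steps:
q(V) = 2*V
U(S, f) = 12 - 16*S*f (U(S, f) = (-16*S)*f + 2*6 = -16*S*f + 12 = 12 - 16*S*f)
(-501 - 1*(-126))/U(30, -2) = (-501 - 1*(-126))/(12 - 16*30*(-2)) = (-501 + 126)/(12 + 960) = -375/972 = -375*1/972 = -125/324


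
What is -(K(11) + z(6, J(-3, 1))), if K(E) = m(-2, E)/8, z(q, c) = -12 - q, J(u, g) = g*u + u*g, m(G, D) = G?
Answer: 73/4 ≈ 18.250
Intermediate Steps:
J(u, g) = 2*g*u (J(u, g) = g*u + g*u = 2*g*u)
K(E) = -¼ (K(E) = -2/8 = -2*⅛ = -¼)
-(K(11) + z(6, J(-3, 1))) = -(-¼ + (-12 - 1*6)) = -(-¼ + (-12 - 6)) = -(-¼ - 18) = -1*(-73/4) = 73/4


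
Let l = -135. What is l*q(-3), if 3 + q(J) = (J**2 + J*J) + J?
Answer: -1620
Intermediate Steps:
q(J) = -3 + J + 2*J**2 (q(J) = -3 + ((J**2 + J*J) + J) = -3 + ((J**2 + J**2) + J) = -3 + (2*J**2 + J) = -3 + (J + 2*J**2) = -3 + J + 2*J**2)
l*q(-3) = -135*(-3 - 3 + 2*(-3)**2) = -135*(-3 - 3 + 2*9) = -135*(-3 - 3 + 18) = -135*12 = -1620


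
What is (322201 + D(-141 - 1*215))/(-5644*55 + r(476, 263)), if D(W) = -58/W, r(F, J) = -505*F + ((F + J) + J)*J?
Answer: -19117269/17044924 ≈ -1.1216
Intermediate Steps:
r(F, J) = -505*F + J*(F + 2*J) (r(F, J) = -505*F + (F + 2*J)*J = -505*F + J*(F + 2*J))
(322201 + D(-141 - 1*215))/(-5644*55 + r(476, 263)) = (322201 - 58/(-141 - 1*215))/(-5644*55 + (-505*476 + 2*263² + 476*263)) = (322201 - 58/(-141 - 215))/(-310420 + (-240380 + 2*69169 + 125188)) = (322201 - 58/(-356))/(-310420 + (-240380 + 138338 + 125188)) = (322201 - 58*(-1/356))/(-310420 + 23146) = (322201 + 29/178)/(-287274) = (57351807/178)*(-1/287274) = -19117269/17044924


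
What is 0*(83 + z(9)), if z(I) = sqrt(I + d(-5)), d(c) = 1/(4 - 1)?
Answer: 0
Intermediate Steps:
d(c) = 1/3
z(I) = sqrt(1/3 + I) (z(I) = sqrt(I + 1/3) = sqrt(1/3 + I))
0*(83 + z(9)) = 0*(83 + sqrt(3 + 9*9)/3) = 0*(83 + sqrt(3 + 81)/3) = 0*(83 + sqrt(84)/3) = 0*(83 + (2*sqrt(21))/3) = 0*(83 + 2*sqrt(21)/3) = 0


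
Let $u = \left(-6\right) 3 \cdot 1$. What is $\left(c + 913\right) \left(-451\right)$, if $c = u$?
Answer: $-403645$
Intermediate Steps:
$u = -18$ ($u = \left(-18\right) 1 = -18$)
$c = -18$
$\left(c + 913\right) \left(-451\right) = \left(-18 + 913\right) \left(-451\right) = 895 \left(-451\right) = -403645$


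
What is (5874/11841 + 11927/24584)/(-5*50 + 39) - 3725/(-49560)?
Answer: 127762278289/1811946621828 ≈ 0.070511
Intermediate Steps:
(5874/11841 + 11927/24584)/(-5*50 + 39) - 3725/(-49560) = (5874*(1/11841) + 11927*(1/24584))/(-250 + 39) - 3725*(-1/49560) = (1958/3947 + 11927/24584)/(-211) + 745/9912 = (95211341/97033048)*(-1/211) + 745/9912 = -95211341/20473973128 + 745/9912 = 127762278289/1811946621828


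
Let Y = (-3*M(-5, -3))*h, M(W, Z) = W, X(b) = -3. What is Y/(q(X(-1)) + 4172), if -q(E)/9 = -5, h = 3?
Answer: 45/4217 ≈ 0.010671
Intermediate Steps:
q(E) = 45 (q(E) = -9*(-5) = 45)
Y = 45 (Y = -3*(-5)*3 = 15*3 = 45)
Y/(q(X(-1)) + 4172) = 45/(45 + 4172) = 45/4217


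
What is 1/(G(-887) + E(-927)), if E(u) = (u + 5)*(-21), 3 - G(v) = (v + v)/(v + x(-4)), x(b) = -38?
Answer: 925/17910851 ≈ 5.1645e-5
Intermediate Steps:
G(v) = 3 - 2*v/(-38 + v) (G(v) = 3 - (v + v)/(v - 38) = 3 - 2*v/(-38 + v))
E(u) = -105 - 21*u (E(u) = (5 + u)*(-21) = -105 - 21*u)
1/(G(-887) + E(-927)) = 1/((-114 - 887)/(-38 - 887) + (-105 - 21*(-927))) = 1/(-1001/(-925) + (-105 + 19467)) = 1/(-1/925*(-1001) + 19362) = 1/(1001/925 + 19362) = 1/(17910851/925) = 925/17910851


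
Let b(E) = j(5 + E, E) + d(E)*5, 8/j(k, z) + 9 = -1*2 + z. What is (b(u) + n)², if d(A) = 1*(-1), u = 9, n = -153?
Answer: 26244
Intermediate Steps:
j(k, z) = 8/(-11 + z) (j(k, z) = 8/(-9 + (-1*2 + z)) = 8/(-9 + (-2 + z)) = 8/(-11 + z))
d(A) = -1
b(E) = -5 + 8/(-11 + E) (b(E) = 8/(-11 + E) - 1*5 = 8/(-11 + E) - 5 = -5 + 8/(-11 + E))
(b(u) + n)² = ((63 - 5*9)/(-11 + 9) - 153)² = ((63 - 45)/(-2) - 153)² = (-½*18 - 153)² = (-9 - 153)² = (-162)² = 26244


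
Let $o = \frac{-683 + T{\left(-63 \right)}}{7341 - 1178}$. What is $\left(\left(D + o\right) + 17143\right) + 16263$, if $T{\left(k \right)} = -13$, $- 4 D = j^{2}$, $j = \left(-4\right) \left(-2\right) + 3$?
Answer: $\frac{822776205}{24652} \approx 33376.0$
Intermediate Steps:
$j = 11$ ($j = 8 + 3 = 11$)
$D = - \frac{121}{4}$ ($D = - \frac{11^{2}}{4} = \left(- \frac{1}{4}\right) 121 = - \frac{121}{4} \approx -30.25$)
$o = - \frac{696}{6163}$ ($o = \frac{-683 - 13}{7341 - 1178} = - \frac{696}{6163} \approx -0.11293$)
$\left(\left(D + o\right) + 17143\right) + 16263 = \left(\left(- \frac{121}{4} - \frac{696}{6163}\right) + 17143\right) + 16263 = \left(- \frac{748507}{24652} + 17143\right) + 16263 = \frac{421860729}{24652} + 16263 = \frac{822776205}{24652}$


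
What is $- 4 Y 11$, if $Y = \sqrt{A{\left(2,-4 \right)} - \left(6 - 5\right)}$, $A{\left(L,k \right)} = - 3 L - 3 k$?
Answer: $- 44 \sqrt{5} \approx -98.387$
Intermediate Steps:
$Y = \sqrt{5}$ ($Y = \sqrt{\left(\left(-3\right) 2 - -12\right) - \left(6 - 5\right)} = \sqrt{\left(-6 + 12\right) - 1} = \sqrt{6 - 1} = \sqrt{5} \approx 2.2361$)
$- 4 Y 11 = - 4 \sqrt{5} \cdot 11 = - 44 \sqrt{5}$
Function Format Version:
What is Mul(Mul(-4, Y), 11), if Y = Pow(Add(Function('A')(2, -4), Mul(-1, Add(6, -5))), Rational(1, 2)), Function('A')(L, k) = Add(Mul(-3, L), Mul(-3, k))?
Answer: Mul(-44, Pow(5, Rational(1, 2))) ≈ -98.387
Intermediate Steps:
Y = Pow(5, Rational(1, 2)) (Y = Pow(Add(Add(Mul(-3, 2), Mul(-3, -4)), Mul(-1, Add(6, -5))), Rational(1, 2)) = Pow(Add(Add(-6, 12), Mul(-1, 1)), Rational(1, 2)) = Pow(Add(6, -1), Rational(1, 2)) = Pow(5, Rational(1, 2)) ≈ 2.2361)
Mul(Mul(-4, Y), 11) = Mul(Mul(-4, Pow(5, Rational(1, 2))), 11) = Mul(-44, Pow(5, Rational(1, 2)))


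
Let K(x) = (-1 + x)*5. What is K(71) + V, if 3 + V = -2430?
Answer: -2083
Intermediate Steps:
K(x) = -5 + 5*x
V = -2433 (V = -3 - 2430 = -2433)
K(71) + V = (-5 + 5*71) - 2433 = (-5 + 355) - 2433 = 350 - 2433 = -2083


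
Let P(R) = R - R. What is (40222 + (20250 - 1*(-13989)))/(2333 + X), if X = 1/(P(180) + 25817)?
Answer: 1922359637/60231062 ≈ 31.916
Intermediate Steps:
P(R) = 0
X = 1/25817 (X = 1/(0 + 25817) = 1/25817 ≈ 3.8734e-5)
(40222 + (20250 - 1*(-13989)))/(2333 + X) = (40222 + (20250 - 1*(-13989)))/(2333 + 1/25817) = (40222 + (20250 + 13989))/(60231062/25817) = (40222 + 34239)*(25817/60231062) = 74461*(25817/60231062) = 1922359637/60231062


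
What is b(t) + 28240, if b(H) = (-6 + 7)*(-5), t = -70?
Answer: 28235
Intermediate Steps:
b(H) = -5 (b(H) = 1*(-5) = -5)
b(t) + 28240 = -5 + 28240 = 28235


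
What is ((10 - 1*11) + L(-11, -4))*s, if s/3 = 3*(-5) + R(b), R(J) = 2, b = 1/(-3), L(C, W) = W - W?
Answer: 39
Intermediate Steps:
L(C, W) = 0
b = -⅓ ≈ -0.33333
s = -39 (s = 3*(3*(-5) + 2) = 3*(-15 + 2) = 3*(-13) = -39)
((10 - 1*11) + L(-11, -4))*s = ((10 - 1*11) + 0)*(-39) = ((10 - 11) + 0)*(-39) = (-1 + 0)*(-39) = -1*(-39) = 39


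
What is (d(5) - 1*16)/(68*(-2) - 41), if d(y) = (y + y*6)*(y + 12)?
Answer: -193/59 ≈ -3.2712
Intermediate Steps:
d(y) = 7*y*(12 + y) (d(y) = (y + 6*y)*(12 + y) = (7*y)*(12 + y) = 7*y*(12 + y))
(d(5) - 1*16)/(68*(-2) - 41) = (7*5*(12 + 5) - 1*16)/(68*(-2) - 41) = (7*5*17 - 16)/(-136 - 41) = (595 - 16)/(-177) = 579*(-1/177) = -193/59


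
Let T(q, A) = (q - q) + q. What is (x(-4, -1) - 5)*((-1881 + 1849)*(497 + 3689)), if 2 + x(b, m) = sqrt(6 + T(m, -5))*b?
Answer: 937664 + 535808*sqrt(5) ≈ 2.1358e+6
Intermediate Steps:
T(q, A) = q (T(q, A) = 0 + q = q)
x(b, m) = -2 + b*sqrt(6 + m) (x(b, m) = -2 + sqrt(6 + m)*b = -2 + b*sqrt(6 + m))
(x(-4, -1) - 5)*((-1881 + 1849)*(497 + 3689)) = ((-2 - 4*sqrt(6 - 1)) - 5)*((-1881 + 1849)*(497 + 3689)) = ((-2 - 4*sqrt(5)) - 5)*(-32*4186) = (-7 - 4*sqrt(5))*(-133952) = 937664 + 535808*sqrt(5)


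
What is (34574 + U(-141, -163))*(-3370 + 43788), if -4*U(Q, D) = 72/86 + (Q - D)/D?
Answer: 9794410497039/7009 ≈ 1.3974e+9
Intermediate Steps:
U(Q, D) = -9/43 - (Q - D)/(4*D) (U(Q, D) = -(72/86 + (Q - D)/D)/4 = -(72*(1/86) + (Q - D)/D)/4 = -(36/43 + (Q - D)/D)/4 = -9/43 - (Q - D)/(4*D))
(34574 + U(-141, -163))*(-3370 + 43788) = (34574 + (7/172 - ¼*(-141)/(-163)))*(-3370 + 43788) = (34574 + (7/172 - ¼*(-141)*(-1/163)))*40418 = (34574 + (7/172 - 141/652))*40418 = (34574 - 2461/14018)*40418 = (484655871/14018)*40418 = 9794410497039/7009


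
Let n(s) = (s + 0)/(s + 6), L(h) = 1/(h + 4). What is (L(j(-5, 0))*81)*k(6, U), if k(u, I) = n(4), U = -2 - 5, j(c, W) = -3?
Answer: 162/5 ≈ 32.400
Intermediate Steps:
L(h) = 1/(4 + h)
U = -7
n(s) = s/(6 + s)
k(u, I) = ⅖ (k(u, I) = 4/(6 + 4) = 4/10 = 4*(⅒) = ⅖)
(L(j(-5, 0))*81)*k(6, U) = (81/(4 - 3))*(⅖) = (81/1)*(⅖) = (1*81)*(⅖) = 81*(⅖) = 162/5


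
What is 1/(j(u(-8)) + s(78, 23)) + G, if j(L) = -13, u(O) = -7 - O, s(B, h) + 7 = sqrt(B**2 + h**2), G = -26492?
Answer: -164594776/6213 + sqrt(6613)/6213 ≈ -26492.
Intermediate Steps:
s(B, h) = -7 + sqrt(B**2 + h**2)
1/(j(u(-8)) + s(78, 23)) + G = 1/(-13 + (-7 + sqrt(78**2 + 23**2))) - 26492 = 1/(-13 + (-7 + sqrt(6084 + 529))) - 26492 = 1/(-13 + (-7 + sqrt(6613))) - 26492 = 1/(-20 + sqrt(6613)) - 26492 = -26492 + 1/(-20 + sqrt(6613))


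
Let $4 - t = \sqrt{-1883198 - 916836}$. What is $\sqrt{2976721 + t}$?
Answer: $\sqrt{2976725 - i \sqrt{2800034}} \approx 1725.3 - 0.485 i$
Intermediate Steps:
$t = 4 - i \sqrt{2800034}$ ($t = 4 - \sqrt{-1883198 - 916836} = 4 - \sqrt{-2800034} = 4 - i \sqrt{2800034} \approx 4.0 - 1673.3 i$)
$\sqrt{2976721 + t} = \sqrt{2976721 + \left(4 - i \sqrt{2800034}\right)} = \sqrt{2976725 - i \sqrt{2800034}}$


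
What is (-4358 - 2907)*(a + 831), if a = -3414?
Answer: 18765495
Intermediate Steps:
(-4358 - 2907)*(a + 831) = (-4358 - 2907)*(-3414 + 831) = -7265*(-2583) = 18765495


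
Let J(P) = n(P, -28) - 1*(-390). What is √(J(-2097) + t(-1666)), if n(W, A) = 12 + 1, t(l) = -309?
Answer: √94 ≈ 9.6954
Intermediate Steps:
n(W, A) = 13
J(P) = 403 (J(P) = 13 - 1*(-390) = 13 + 390 = 403)
√(J(-2097) + t(-1666)) = √(403 - 309) = √94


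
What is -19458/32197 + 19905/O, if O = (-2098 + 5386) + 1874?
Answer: 540439089/166200914 ≈ 3.2517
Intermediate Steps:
O = 5162 (O = 3288 + 1874 = 5162)
-19458/32197 + 19905/O = -19458/32197 + 19905/5162 = 540439089/166200914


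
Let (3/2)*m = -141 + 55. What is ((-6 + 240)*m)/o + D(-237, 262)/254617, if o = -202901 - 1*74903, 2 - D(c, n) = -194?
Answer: 867597814/17683405267 ≈ 0.049063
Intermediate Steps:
D(c, n) = 196 (D(c, n) = 2 - 1*(-194) = 2 + 194 = 196)
m = -172/3 (m = 2*(-141 + 55)/3 = (⅔)*(-86) = -172/3 ≈ -57.333)
o = -277804 (o = -202901 - 74903 = -277804)
((-6 + 240)*m)/o + D(-237, 262)/254617 = ((-6 + 240)*(-172/3))/(-277804) + 196/254617 = (234*(-172/3))*(-1/277804) + 196*(1/254617) = -13416*(-1/277804) + 196/254617 = 3354/69451 + 196/254617 = 867597814/17683405267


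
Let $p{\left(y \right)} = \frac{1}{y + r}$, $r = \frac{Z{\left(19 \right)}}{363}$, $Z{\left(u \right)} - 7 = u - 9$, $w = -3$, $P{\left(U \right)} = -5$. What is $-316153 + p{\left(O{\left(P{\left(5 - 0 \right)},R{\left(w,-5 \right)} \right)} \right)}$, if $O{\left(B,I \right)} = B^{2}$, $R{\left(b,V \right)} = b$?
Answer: $- \frac{2874462713}{9092} \approx -3.1615 \cdot 10^{5}$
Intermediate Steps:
$Z{\left(u \right)} = -2 + u$ ($Z{\left(u \right)} = 7 + \left(u - 9\right) = 7 + \left(-9 + u\right) = -2 + u$)
$r = \frac{17}{363}$ ($r = \frac{-2 + 19}{363} = 17 \cdot \frac{1}{363} = \frac{17}{363} \approx 0.046832$)
$p{\left(y \right)} = \frac{1}{\frac{17}{363} + y}$ ($p{\left(y \right)} = \frac{1}{y + \frac{17}{363}} = \frac{1}{\frac{17}{363} + y}$)
$-316153 + p{\left(O{\left(P{\left(5 - 0 \right)},R{\left(w,-5 \right)} \right)} \right)} = -316153 + \frac{363}{17 + 363 \left(-5\right)^{2}} = -316153 + \frac{363}{17 + 363 \cdot 25} = -316153 + \frac{363}{17 + 9075} = -316153 + \frac{363}{9092} = - \frac{2874462713}{9092}$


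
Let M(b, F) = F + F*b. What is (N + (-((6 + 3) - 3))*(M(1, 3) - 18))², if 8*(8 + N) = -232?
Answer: 1225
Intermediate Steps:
N = -37 (N = -8 + (⅛)*(-232) = -8 - 29 = -37)
(N + (-((6 + 3) - 3))*(M(1, 3) - 18))² = (-37 + (-((6 + 3) - 3))*(3*(1 + 1) - 18))² = (-37 + (-(9 - 3))*(3*2 - 18))² = (-37 + (-1*6)*(6 - 18))² = (-37 - 6*(-12))² = (-37 + 72)² = 35² = 1225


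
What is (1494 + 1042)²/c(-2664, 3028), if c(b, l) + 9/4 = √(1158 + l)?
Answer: 231526656/66895 + 102900736*√4186/66895 ≈ 1.0298e+5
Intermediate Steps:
c(b, l) = -9/4 + √(1158 + l)
(1494 + 1042)²/c(-2664, 3028) = (1494 + 1042)²/(-9/4 + √(1158 + 3028)) = 2536²/(-9/4 + √4186) = 6431296/(-9/4 + √4186)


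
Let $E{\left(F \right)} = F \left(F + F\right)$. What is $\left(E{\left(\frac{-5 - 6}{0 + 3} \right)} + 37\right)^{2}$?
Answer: $\frac{330625}{81} \approx 4081.8$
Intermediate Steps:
$E{\left(F \right)} = 2 F^{2}$ ($E{\left(F \right)} = F 2 F = 2 F^{2}$)
$\left(E{\left(\frac{-5 - 6}{0 + 3} \right)} + 37\right)^{2} = \left(2 \left(\frac{-5 - 6}{0 + 3}\right)^{2} + 37\right)^{2} = \left(2 \left(- \frac{11}{3}\right)^{2} + 37\right)^{2} = \left(2 \cdot \frac{121}{9} + 37\right)^{2} = \left(\frac{242}{9} + 37\right)^{2} = \left(\frac{575}{9}\right)^{2} = \frac{330625}{81}$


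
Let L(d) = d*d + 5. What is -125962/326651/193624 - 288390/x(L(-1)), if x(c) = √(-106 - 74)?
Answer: -62981/31623736612 + 9613*I*√5 ≈ -1.9916e-6 + 21495.0*I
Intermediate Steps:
L(d) = 5 + d² (L(d) = d² + 5 = 5 + d²)
x(c) = 6*I*√5 (x(c) = √(-180) = 6*I*√5)
-125962/326651/193624 - 288390/x(L(-1)) = -125962/326651/193624 - 288390*(-I*√5/30) = -125962*1/326651*(1/193624) - (-9613)*I*√5 = -125962/326651*1/193624 + 9613*I*√5 = -62981/31623736612 + 9613*I*√5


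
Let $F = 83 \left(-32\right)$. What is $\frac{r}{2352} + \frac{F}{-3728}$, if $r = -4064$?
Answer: $- \frac{34780}{34251} \approx -1.0154$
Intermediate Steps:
$F = -2656$
$\frac{r}{2352} + \frac{F}{-3728} = - \frac{4064}{2352} - \frac{2656}{-3728} = \left(-4064\right) \frac{1}{2352} - - \frac{166}{233} = - \frac{254}{147} + \frac{166}{233} = - \frac{34780}{34251}$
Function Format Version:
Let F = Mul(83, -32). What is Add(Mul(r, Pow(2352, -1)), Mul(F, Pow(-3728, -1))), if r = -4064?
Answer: Rational(-34780, 34251) ≈ -1.0154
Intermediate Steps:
F = -2656
Add(Mul(r, Pow(2352, -1)), Mul(F, Pow(-3728, -1))) = Add(Mul(-4064, Pow(2352, -1)), Mul(-2656, Pow(-3728, -1))) = Add(Mul(-4064, Rational(1, 2352)), Mul(-2656, Rational(-1, 3728))) = Add(Rational(-254, 147), Rational(166, 233)) = Rational(-34780, 34251)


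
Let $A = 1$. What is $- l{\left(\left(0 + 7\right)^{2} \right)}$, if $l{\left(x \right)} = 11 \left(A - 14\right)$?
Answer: $143$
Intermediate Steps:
$l{\left(x \right)} = -143$ ($l{\left(x \right)} = 11 \left(1 - 14\right) = 11 \left(-13\right) = -143$)
$- l{\left(\left(0 + 7\right)^{2} \right)} = \left(-1\right) \left(-143\right) = 143$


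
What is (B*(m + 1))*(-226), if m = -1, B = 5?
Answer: 0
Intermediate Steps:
(B*(m + 1))*(-226) = (5*(-1 + 1))*(-226) = (5*0)*(-226) = 0*(-226) = 0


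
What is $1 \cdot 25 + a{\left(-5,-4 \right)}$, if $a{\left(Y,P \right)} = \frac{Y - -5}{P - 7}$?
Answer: $25$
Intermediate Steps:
$a{\left(Y,P \right)} = \frac{5 + Y}{-7 + P}$ ($a{\left(Y,P \right)} = \frac{Y + 5}{-7 + P} = \frac{5 + Y}{-7 + P}$)
$1 \cdot 25 + a{\left(-5,-4 \right)} = 1 \cdot 25 + \frac{5 - 5}{-7 - 4} = 25 + \frac{1}{-11} \cdot 0 = 25 - 0 = 25 + 0 = 25$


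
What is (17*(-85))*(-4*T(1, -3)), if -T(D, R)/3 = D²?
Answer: -17340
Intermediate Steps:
T(D, R) = -3*D²
(17*(-85))*(-4*T(1, -3)) = (17*(-85))*(-(-12)*1²) = -(-5780)*(-3*1) = -(-5780)*(-3) = -1445*12 = -17340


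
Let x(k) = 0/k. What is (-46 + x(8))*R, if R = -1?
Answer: 46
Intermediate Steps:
x(k) = 0
(-46 + x(8))*R = (-46 + 0)*(-1) = -46*(-1) = 46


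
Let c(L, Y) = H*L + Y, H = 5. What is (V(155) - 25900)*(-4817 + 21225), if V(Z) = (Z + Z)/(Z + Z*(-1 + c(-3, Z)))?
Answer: -2124834828/5 ≈ -4.2497e+8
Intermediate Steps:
c(L, Y) = Y + 5*L (c(L, Y) = 5*L + Y = Y + 5*L)
V(Z) = 2*Z/(Z + Z*(-16 + Z)) (V(Z) = (Z + Z)/(Z + Z*(-1 + (Z + 5*(-3)))) = (2*Z)/(Z + Z*(-1 + (Z - 15))) = (2*Z)/(Z + Z*(-1 + (-15 + Z))) = (2*Z)/(Z + Z*(-16 + Z)) = 2*Z/(Z + Z*(-16 + Z)))
(V(155) - 25900)*(-4817 + 21225) = (2/(-15 + 155) - 25900)*(-4817 + 21225) = (2/140 - 25900)*16408 = (2*(1/140) - 25900)*16408 = (1/70 - 25900)*16408 = -1812999/70*16408 = -2124834828/5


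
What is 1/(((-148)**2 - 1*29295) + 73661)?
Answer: 1/66270 ≈ 1.5090e-5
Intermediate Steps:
1/(((-148)**2 - 1*29295) + 73661) = 1/((21904 - 29295) + 73661) = 1/(-7391 + 73661) = 1/66270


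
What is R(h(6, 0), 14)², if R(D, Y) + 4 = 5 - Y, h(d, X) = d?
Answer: 169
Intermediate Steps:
R(D, Y) = 1 - Y (R(D, Y) = -4 + (5 - Y) = 1 - Y)
R(h(6, 0), 14)² = (1 - 1*14)² = (1 - 14)² = (-13)² = 169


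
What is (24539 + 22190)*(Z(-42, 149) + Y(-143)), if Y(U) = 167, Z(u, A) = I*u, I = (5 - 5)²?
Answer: 7803743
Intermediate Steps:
I = 0 (I = 0² = 0)
Z(u, A) = 0 (Z(u, A) = 0*u = 0)
(24539 + 22190)*(Z(-42, 149) + Y(-143)) = (24539 + 22190)*(0 + 167) = 46729*167 = 7803743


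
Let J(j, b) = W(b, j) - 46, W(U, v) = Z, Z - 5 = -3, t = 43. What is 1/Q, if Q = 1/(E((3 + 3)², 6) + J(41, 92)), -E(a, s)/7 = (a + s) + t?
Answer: -639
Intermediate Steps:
Z = 2 (Z = 5 - 3 = 2)
W(U, v) = 2
J(j, b) = -44 (J(j, b) = 2 - 46 = -44)
E(a, s) = -301 - 7*a - 7*s (E(a, s) = -7*((a + s) + 43) = -7*(43 + a + s) = -301 - 7*a - 7*s)
Q = -1/639 (Q = 1/((-301 - 7*(3 + 3)² - 7*6) - 44) = 1/((-301 - 7*6² - 42) - 44) = 1/((-301 - 7*36 - 42) - 44) = 1/((-301 - 252 - 42) - 44) = 1/(-595 - 44) = 1/(-639) = -1/639 ≈ -0.0015649)
1/Q = 1/(-1/639) = -639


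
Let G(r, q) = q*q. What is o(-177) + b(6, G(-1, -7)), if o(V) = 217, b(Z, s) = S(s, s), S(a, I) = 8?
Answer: 225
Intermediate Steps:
G(r, q) = q²
b(Z, s) = 8
o(-177) + b(6, G(-1, -7)) = 217 + 8 = 225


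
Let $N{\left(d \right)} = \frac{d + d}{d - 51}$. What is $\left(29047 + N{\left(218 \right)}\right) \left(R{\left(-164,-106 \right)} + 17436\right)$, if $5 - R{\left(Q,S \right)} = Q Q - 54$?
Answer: $- \frac{45606930285}{167} \approx -2.731 \cdot 10^{8}$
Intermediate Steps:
$N{\left(d \right)} = \frac{2 d}{-51 + d}$
$R{\left(Q,S \right)} = 59 - Q^{2}$ ($R{\left(Q,S \right)} = 5 - \left(Q Q - 54\right) = 5 - \left(Q^{2} - 54\right) = 5 - \left(-54 + Q^{2}\right) = 59 - Q^{2}$)
$\left(29047 + N{\left(218 \right)}\right) \left(R{\left(-164,-106 \right)} + 17436\right) = \left(29047 + 2 \cdot 218 \frac{1}{-51 + 218}\right) \left(\left(59 - \left(-164\right)^{2}\right) + 17436\right) = \left(29047 + 2 \cdot 218 \cdot \frac{1}{167}\right) \left(\left(59 - 26896\right) + 17436\right) = \left(29047 + \frac{436}{167}\right) \left(-26837 + 17436\right) = \frac{4851285}{167} \left(-9401\right) = - \frac{45606930285}{167}$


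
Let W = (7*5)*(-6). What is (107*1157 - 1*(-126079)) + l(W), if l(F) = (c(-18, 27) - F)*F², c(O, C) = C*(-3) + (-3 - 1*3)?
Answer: 5674178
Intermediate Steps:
c(O, C) = -6 - 3*C (c(O, C) = -3*C + (-3 - 3) = -3*C - 6 = -6 - 3*C)
W = -210 (W = 35*(-6) = -210)
l(F) = F²*(-87 - F) (l(F) = ((-6 - 3*27) - F)*F² = ((-6 - 81) - F)*F² = (-87 - F)*F² = F²*(-87 - F))
(107*1157 - 1*(-126079)) + l(W) = (107*1157 - 1*(-126079)) + (-210)²*(-87 - 1*(-210)) = (123799 + 126079) + 44100*(-87 + 210) = 249878 + 44100*123 = 249878 + 5424300 = 5674178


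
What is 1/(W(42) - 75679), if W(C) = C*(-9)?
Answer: -1/76057 ≈ -1.3148e-5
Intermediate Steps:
W(C) = -9*C
1/(W(42) - 75679) = 1/(-9*42 - 75679) = 1/(-378 - 75679) = 1/(-76057) = -1/76057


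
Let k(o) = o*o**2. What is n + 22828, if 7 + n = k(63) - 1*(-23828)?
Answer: 296696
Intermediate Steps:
k(o) = o**3
n = 273868 (n = -7 + (63**3 - 1*(-23828)) = -7 + (250047 + 23828) = -7 + 273875 = 273868)
n + 22828 = 273868 + 22828 = 296696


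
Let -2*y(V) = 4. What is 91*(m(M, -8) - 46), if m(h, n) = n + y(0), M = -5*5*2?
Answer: -5096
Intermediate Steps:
y(V) = -2 (y(V) = -1/2*4 = -2)
M = -50 (M = -25*2 = -50)
m(h, n) = -2 + n (m(h, n) = n - 2 = -2 + n)
91*(m(M, -8) - 46) = 91*((-2 - 8) - 46) = 91*(-10 - 46) = 91*(-56) = -5096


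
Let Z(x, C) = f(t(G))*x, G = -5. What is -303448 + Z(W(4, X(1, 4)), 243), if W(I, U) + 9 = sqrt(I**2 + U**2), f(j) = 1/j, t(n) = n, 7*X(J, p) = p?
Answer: -1517231/5 - 4*sqrt(2)/7 ≈ -3.0345e+5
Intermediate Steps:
X(J, p) = p/7
W(I, U) = -9 + sqrt(I**2 + U**2)
Z(x, C) = -x/5 (Z(x, C) = x/(-5) = -x/5)
-303448 + Z(W(4, X(1, 4)), 243) = -303448 - (-9 + sqrt(4**2 + ((1/7)*4)**2))/5 = -303448 - (-9 + sqrt(16 + (4/7)**2))/5 = -303448 - (-9 + sqrt(16 + 16/49))/5 = -303448 - (-9 + sqrt(800/49))/5 = -303448 - (-9 + 20*sqrt(2)/7)/5 = -303448 + (9/5 - 4*sqrt(2)/7) = -1517231/5 - 4*sqrt(2)/7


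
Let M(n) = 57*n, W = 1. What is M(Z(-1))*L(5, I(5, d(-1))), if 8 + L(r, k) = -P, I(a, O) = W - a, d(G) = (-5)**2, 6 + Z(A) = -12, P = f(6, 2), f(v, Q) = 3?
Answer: 11286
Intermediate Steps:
P = 3
Z(A) = -18 (Z(A) = -6 - 12 = -18)
d(G) = 25
I(a, O) = 1 - a
L(r, k) = -11 (L(r, k) = -8 - 1*3 = -8 - 3 = -11)
M(Z(-1))*L(5, I(5, d(-1))) = (57*(-18))*(-11) = -1026*(-11) = 11286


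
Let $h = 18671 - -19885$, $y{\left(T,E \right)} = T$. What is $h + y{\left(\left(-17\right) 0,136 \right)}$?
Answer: $38556$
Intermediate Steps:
$h = 38556$ ($h = 18671 + 19885 = 38556$)
$h + y{\left(\left(-17\right) 0,136 \right)} = 38556 - 0 = 38556 + 0 = 38556$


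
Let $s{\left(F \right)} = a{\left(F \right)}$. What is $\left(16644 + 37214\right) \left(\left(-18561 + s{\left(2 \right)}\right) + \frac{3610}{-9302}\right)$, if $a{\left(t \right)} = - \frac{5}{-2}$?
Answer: $- \frac{4648881909833}{4651} \approx -9.9954 \cdot 10^{8}$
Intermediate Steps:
$a{\left(t \right)} = \frac{5}{2}$ ($a{\left(t \right)} = \left(-5\right) \left(- \frac{1}{2}\right) = \frac{5}{2}$)
$s{\left(F \right)} = \frac{5}{2}$
$\left(16644 + 37214\right) \left(\left(-18561 + s{\left(2 \right)}\right) + \frac{3610}{-9302}\right) = \left(16644 + 37214\right) \left(\left(-18561 + \frac{5}{2}\right) + \frac{3610}{-9302}\right) = 53858 \left(- \frac{37117}{2} + 3610 \left(- \frac{1}{9302}\right)\right) = 53858 \left(- \frac{37117}{2} - \frac{1805}{4651}\right) = 53858 \left(- \frac{172634777}{9302}\right) = - \frac{4648881909833}{4651}$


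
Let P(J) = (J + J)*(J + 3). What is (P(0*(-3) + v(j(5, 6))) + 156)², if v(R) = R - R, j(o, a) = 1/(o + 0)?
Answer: 24336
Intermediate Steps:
j(o, a) = 1/o
v(R) = 0
P(J) = 2*J*(3 + J) (P(J) = (2*J)*(3 + J) = 2*J*(3 + J))
(P(0*(-3) + v(j(5, 6))) + 156)² = (2*(0*(-3) + 0)*(3 + (0*(-3) + 0)) + 156)² = (2*(0 + 0)*(3 + (0 + 0)) + 156)² = (2*0*(3 + 0) + 156)² = (2*0*3 + 156)² = (0 + 156)² = 156² = 24336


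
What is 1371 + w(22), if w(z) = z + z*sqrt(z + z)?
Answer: 1393 + 44*sqrt(11) ≈ 1538.9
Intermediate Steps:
w(z) = z + sqrt(2)*z**(3/2) (w(z) = z + z*sqrt(2*z) = z + z*(sqrt(2)*sqrt(z)) = z + sqrt(2)*z**(3/2))
1371 + w(22) = 1371 + (22 + sqrt(2)*22**(3/2)) = 1371 + (22 + sqrt(2)*(22*sqrt(22))) = 1371 + (22 + 44*sqrt(11)) = 1393 + 44*sqrt(11)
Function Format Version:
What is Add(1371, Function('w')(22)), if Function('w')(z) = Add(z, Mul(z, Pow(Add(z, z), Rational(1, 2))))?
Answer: Add(1393, Mul(44, Pow(11, Rational(1, 2)))) ≈ 1538.9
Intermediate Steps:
Function('w')(z) = Add(z, Mul(Pow(2, Rational(1, 2)), Pow(z, Rational(3, 2)))) (Function('w')(z) = Add(z, Mul(z, Pow(Mul(2, z), Rational(1, 2)))) = Add(z, Mul(z, Mul(Pow(2, Rational(1, 2)), Pow(z, Rational(1, 2))))) = Add(z, Mul(Pow(2, Rational(1, 2)), Pow(z, Rational(3, 2)))))
Add(1371, Function('w')(22)) = Add(1371, Add(22, Mul(Pow(2, Rational(1, 2)), Pow(22, Rational(3, 2))))) = Add(1371, Add(22, Mul(Pow(2, Rational(1, 2)), Mul(22, Pow(22, Rational(1, 2)))))) = Add(1371, Add(22, Mul(44, Pow(11, Rational(1, 2))))) = Add(1393, Mul(44, Pow(11, Rational(1, 2))))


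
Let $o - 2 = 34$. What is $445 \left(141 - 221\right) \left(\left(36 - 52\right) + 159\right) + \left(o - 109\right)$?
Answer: $-5090873$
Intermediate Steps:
$o = 36$ ($o = 2 + 34 = 36$)
$445 \left(141 - 221\right) \left(\left(36 - 52\right) + 159\right) + \left(o - 109\right) = 445 \left(141 - 221\right) \left(\left(36 - 52\right) + 159\right) + \left(36 - 109\right) = 445 \left(- 80 \left(-16 + 159\right)\right) - 73 = 445 \left(\left(-80\right) 143\right) - 73 = 445 \left(-11440\right) - 73 = -5090800 - 73 = -5090873$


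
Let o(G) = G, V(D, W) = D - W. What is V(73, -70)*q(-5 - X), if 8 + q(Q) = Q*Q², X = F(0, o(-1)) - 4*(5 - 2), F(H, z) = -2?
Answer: 103103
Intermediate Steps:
X = -14 (X = -2 - 4*(5 - 2) = -2 - 4*3 = -2 - 2*6 = -2 - 12 = -14)
q(Q) = -8 + Q³ (q(Q) = -8 + Q*Q² = -8 + Q³)
V(73, -70)*q(-5 - X) = (73 - 1*(-70))*(-8 + (-5 - 1*(-14))³) = (73 + 70)*(-8 + (-5 + 14)³) = 143*(-8 + 9³) = 143*(-8 + 729) = 143*721 = 103103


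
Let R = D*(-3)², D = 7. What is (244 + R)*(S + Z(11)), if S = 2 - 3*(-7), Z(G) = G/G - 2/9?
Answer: 65698/9 ≈ 7299.8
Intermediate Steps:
Z(G) = 7/9 (Z(G) = 1 - 2*⅑ = 1 - 2/9 = 7/9)
S = 23 (S = 2 + 21 = 23)
R = 63 (R = 7*(-3)² = 7*9 = 63)
(244 + R)*(S + Z(11)) = (244 + 63)*(23 + 7/9) = 307*(214/9) = 65698/9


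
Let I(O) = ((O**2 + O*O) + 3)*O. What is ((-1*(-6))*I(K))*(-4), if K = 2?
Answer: -528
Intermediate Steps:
I(O) = O*(3 + 2*O**2) (I(O) = ((O**2 + O**2) + 3)*O = (2*O**2 + 3)*O = (3 + 2*O**2)*O = O*(3 + 2*O**2))
((-1*(-6))*I(K))*(-4) = ((-1*(-6))*(2*(3 + 2*2**2)))*(-4) = (6*(2*(3 + 2*4)))*(-4) = (6*(2*(3 + 8)))*(-4) = (6*(2*11))*(-4) = (6*22)*(-4) = 132*(-4) = -528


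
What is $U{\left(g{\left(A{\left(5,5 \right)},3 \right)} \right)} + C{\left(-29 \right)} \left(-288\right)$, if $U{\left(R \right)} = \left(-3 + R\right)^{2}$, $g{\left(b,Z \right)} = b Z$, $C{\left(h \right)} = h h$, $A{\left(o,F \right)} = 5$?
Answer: $-242064$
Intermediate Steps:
$C{\left(h \right)} = h^{2}$
$g{\left(b,Z \right)} = Z b$
$U{\left(g{\left(A{\left(5,5 \right)},3 \right)} \right)} + C{\left(-29 \right)} \left(-288\right) = \left(-3 + 3 \cdot 5\right)^{2} + \left(-29\right)^{2} \left(-288\right) = \left(-3 + 15\right)^{2} + 841 \left(-288\right) = 12^{2} - 242208 = 144 - 242208 = -242064$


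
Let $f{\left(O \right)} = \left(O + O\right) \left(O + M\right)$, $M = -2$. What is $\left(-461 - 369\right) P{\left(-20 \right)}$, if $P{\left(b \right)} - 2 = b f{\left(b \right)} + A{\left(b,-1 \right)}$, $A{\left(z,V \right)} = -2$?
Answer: $14608000$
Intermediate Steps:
$f{\left(O \right)} = 2 O \left(-2 + O\right)$ ($f{\left(O \right)} = \left(O + O\right) \left(O - 2\right) = 2 O \left(-2 + O\right)$)
$P{\left(b \right)} = 2 b^{2} \left(-2 + b\right)$ ($P{\left(b \right)} = 2 + \left(b 2 b \left(-2 + b\right) - 2\right) = 2 + \left(2 b^{2} \left(-2 + b\right) - 2\right) = 2 + \left(-2 + 2 b^{2} \left(-2 + b\right)\right) = 2 b^{2} \left(-2 + b\right)$)
$\left(-461 - 369\right) P{\left(-20 \right)} = \left(-461 - 369\right) 2 \left(-20\right)^{2} \left(-2 - 20\right) = - 830 \cdot 2 \cdot 400 \left(-22\right) = \left(-830\right) \left(-17600\right) = 14608000$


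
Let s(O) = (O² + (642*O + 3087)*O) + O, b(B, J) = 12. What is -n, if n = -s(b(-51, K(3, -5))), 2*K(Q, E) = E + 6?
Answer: 129648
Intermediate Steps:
K(Q, E) = 3 + E/2 (K(Q, E) = (E + 6)/2 = (6 + E)/2 = 3 + E/2)
s(O) = O + O² + O*(3087 + 642*O) (s(O) = (O² + (3087 + 642*O)*O) + O = (O² + O*(3087 + 642*O)) + O = O + O² + O*(3087 + 642*O))
n = -129648 (n = -12*(3088 + 643*12) = -12*(3088 + 7716) = -12*10804 = -1*129648 = -129648)
-n = -1*(-129648) = 129648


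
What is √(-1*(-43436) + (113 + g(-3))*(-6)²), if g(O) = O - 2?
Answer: 2*√11831 ≈ 217.54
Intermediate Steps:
g(O) = -2 + O
√(-1*(-43436) + (113 + g(-3))*(-6)²) = √(-1*(-43436) + (113 + (-2 - 3))*(-6)²) = √(43436 + (113 - 5)*36) = √(43436 + 108*36) = √(43436 + 3888) = √47324 = 2*√11831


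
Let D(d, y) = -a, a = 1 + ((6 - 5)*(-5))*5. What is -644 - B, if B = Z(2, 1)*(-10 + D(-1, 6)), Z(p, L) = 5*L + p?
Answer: -742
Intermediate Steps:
a = -24 (a = 1 + (1*(-5))*5 = 1 - 5*5 = 1 - 25 = -24)
D(d, y) = 24 (D(d, y) = -1*(-24) = 24)
Z(p, L) = p + 5*L
B = 98 (B = (2 + 5*1)*(-10 + 24) = (2 + 5)*14 = 7*14 = 98)
-644 - B = -644 - 1*98 = -644 - 98 = -742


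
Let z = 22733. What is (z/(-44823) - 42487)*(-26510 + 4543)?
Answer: 41834339969378/44823 ≈ 9.3332e+8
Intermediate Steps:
(z/(-44823) - 42487)*(-26510 + 4543) = (22733/(-44823) - 42487)*(-26510 + 4543) = (22733*(-1/44823) - 42487)*(-21967) = (-22733/44823 - 42487)*(-21967) = -1904417534/44823*(-21967) = 41834339969378/44823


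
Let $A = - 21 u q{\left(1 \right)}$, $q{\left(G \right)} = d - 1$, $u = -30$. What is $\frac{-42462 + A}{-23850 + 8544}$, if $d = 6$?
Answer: $\frac{6552}{2551} \approx 2.5684$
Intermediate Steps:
$q{\left(G \right)} = 5$ ($q{\left(G \right)} = 6 - 1 = 5$)
$A = 3150$ ($A = \left(-21\right) \left(-30\right) 5 = 630 \cdot 5 = 3150$)
$\frac{-42462 + A}{-23850 + 8544} = \frac{-42462 + 3150}{-23850 + 8544} = - \frac{39312}{-15306} = \left(-39312\right) \left(- \frac{1}{15306}\right) = \frac{6552}{2551}$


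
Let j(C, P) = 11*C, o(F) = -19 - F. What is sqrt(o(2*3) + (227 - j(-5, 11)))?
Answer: sqrt(257) ≈ 16.031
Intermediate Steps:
sqrt(o(2*3) + (227 - j(-5, 11))) = sqrt((-19 - 2*3) + (227 - 11*(-5))) = sqrt((-19 - 1*6) + (227 - 1*(-55))) = sqrt((-19 - 6) + (227 + 55)) = sqrt(-25 + 282) = sqrt(257)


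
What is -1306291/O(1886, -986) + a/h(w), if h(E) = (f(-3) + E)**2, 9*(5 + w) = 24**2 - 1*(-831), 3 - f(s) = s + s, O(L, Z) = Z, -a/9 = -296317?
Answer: 325890445573/228121946 ≈ 1428.6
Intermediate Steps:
a = 2666853 (a = -9*(-296317) = 2666853)
f(s) = 3 - 2*s (f(s) = 3 - (s + s) = 3 - 2*s)
w = 454/3 (w = -5 + (24**2 - 1*(-831))/9 = -5 + (576 + 831)/9 = -5 + (1/9)*1407 = -5 + 469/3 = 454/3 ≈ 151.33)
h(E) = (9 + E)**2 (h(E) = ((3 - 2*(-3)) + E)**2 = ((3 + 6) + E)**2 = (9 + E)**2)
-1306291/O(1886, -986) + a/h(w) = -1306291/(-986) + 2666853/((9 + 454/3)**2) = -1306291*(-1/986) + 2666853/((481/3)**2) = 1306291/986 + 2666853/(231361/9) = 1306291/986 + 2666853*(9/231361) = 1306291/986 + 24001677/231361 = 325890445573/228121946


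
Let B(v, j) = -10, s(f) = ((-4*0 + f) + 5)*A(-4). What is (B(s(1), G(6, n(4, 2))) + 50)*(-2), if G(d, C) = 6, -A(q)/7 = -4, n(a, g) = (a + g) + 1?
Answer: -80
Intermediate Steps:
n(a, g) = 1 + a + g
A(q) = 28 (A(q) = -7*(-4) = 28)
s(f) = 140 + 28*f (s(f) = ((-4*0 + f) + 5)*28 = ((0 + f) + 5)*28 = (f + 5)*28 = (5 + f)*28 = 140 + 28*f)
(B(s(1), G(6, n(4, 2))) + 50)*(-2) = (-10 + 50)*(-2) = 40*(-2) = -80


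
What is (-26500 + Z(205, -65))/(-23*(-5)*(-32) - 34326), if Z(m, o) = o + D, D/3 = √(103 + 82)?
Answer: 26565/38006 - 3*√185/38006 ≈ 0.69790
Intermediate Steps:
D = 3*√185 (D = 3*√(103 + 82) = 3*√185 ≈ 40.804)
Z(m, o) = o + 3*√185
(-26500 + Z(205, -65))/(-23*(-5)*(-32) - 34326) = (-26500 + (-65 + 3*√185))/(-23*(-5)*(-32) - 34326) = (-26565 + 3*√185)/(115*(-32) - 34326) = (-26565 + 3*√185)/(-3680 - 34326) = (-26565 + 3*√185)/(-38006) = (-26565 + 3*√185)*(-1/38006) = 26565/38006 - 3*√185/38006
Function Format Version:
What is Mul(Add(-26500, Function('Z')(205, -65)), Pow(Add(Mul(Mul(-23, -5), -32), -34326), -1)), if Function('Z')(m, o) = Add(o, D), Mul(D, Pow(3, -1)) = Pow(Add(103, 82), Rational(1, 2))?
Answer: Add(Rational(26565, 38006), Mul(Rational(-3, 38006), Pow(185, Rational(1, 2)))) ≈ 0.69790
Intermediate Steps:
D = Mul(3, Pow(185, Rational(1, 2))) (D = Mul(3, Pow(Add(103, 82), Rational(1, 2))) = Mul(3, Pow(185, Rational(1, 2))) ≈ 40.804)
Function('Z')(m, o) = Add(o, Mul(3, Pow(185, Rational(1, 2))))
Mul(Add(-26500, Function('Z')(205, -65)), Pow(Add(Mul(Mul(-23, -5), -32), -34326), -1)) = Mul(Add(-26500, Add(-65, Mul(3, Pow(185, Rational(1, 2))))), Pow(Add(Mul(Mul(-23, -5), -32), -34326), -1)) = Mul(Add(-26565, Mul(3, Pow(185, Rational(1, 2)))), Pow(Add(Mul(115, -32), -34326), -1)) = Mul(Add(-26565, Mul(3, Pow(185, Rational(1, 2)))), Pow(Add(-3680, -34326), -1)) = Mul(Add(-26565, Mul(3, Pow(185, Rational(1, 2)))), Pow(-38006, -1)) = Mul(Add(-26565, Mul(3, Pow(185, Rational(1, 2)))), Rational(-1, 38006)) = Add(Rational(26565, 38006), Mul(Rational(-3, 38006), Pow(185, Rational(1, 2))))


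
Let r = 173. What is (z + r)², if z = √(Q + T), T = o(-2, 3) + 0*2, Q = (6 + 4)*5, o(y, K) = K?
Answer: (173 + √53)² ≈ 32501.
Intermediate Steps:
Q = 50 (Q = 10*5 = 50)
T = 3 (T = 3 + 0*2 = 3 + 0 = 3)
z = √53 (z = √(50 + 3) = √53 ≈ 7.2801)
(z + r)² = (√53 + 173)² = (173 + √53)²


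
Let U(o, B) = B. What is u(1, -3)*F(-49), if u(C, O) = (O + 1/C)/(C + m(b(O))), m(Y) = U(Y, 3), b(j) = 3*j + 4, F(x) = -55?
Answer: 55/2 ≈ 27.500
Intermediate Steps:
b(j) = 4 + 3*j
m(Y) = 3
u(C, O) = (O + 1/C)/(3 + C) (u(C, O) = (O + 1/C)/(C + 3) = (O + 1/C)/(3 + C))
u(1, -3)*F(-49) = ((1 + 1*(-3))/(1*(3 + 1)))*(-55) = (1*(1 - 3)/4)*(-55) = (1*(¼)*(-2))*(-55) = -½*(-55) = 55/2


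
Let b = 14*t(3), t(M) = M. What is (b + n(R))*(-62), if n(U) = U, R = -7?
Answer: -2170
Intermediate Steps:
b = 42 (b = 14*3 = 42)
(b + n(R))*(-62) = (42 - 7)*(-62) = 35*(-62) = -2170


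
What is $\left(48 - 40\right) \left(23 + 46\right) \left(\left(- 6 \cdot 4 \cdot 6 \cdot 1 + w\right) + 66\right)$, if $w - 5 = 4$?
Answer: $-38088$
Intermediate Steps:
$w = 9$ ($w = 5 + 4 = 9$)
$\left(48 - 40\right) \left(23 + 46\right) \left(\left(- 6 \cdot 4 \cdot 6 \cdot 1 + w\right) + 66\right) = \left(48 - 40\right) \left(23 + 46\right) \left(\left(- 6 \cdot 4 \cdot 6 \cdot 1 + 9\right) + 66\right) = 8 \cdot 69 \left(\left(- 6 \cdot 24 \cdot 1 + 9\right) + 66\right) = 552 \left(\left(\left(-6\right) 24 + 9\right) + 66\right) = 552 \left(\left(-144 + 9\right) + 66\right) = 552 \left(-135 + 66\right) = 552 \left(-69\right) = -38088$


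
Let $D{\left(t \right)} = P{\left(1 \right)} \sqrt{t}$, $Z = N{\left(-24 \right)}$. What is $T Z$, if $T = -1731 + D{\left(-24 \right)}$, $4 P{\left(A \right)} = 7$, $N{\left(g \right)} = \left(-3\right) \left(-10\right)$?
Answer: $-51930 + 105 i \sqrt{6} \approx -51930.0 + 257.2 i$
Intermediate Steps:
$N{\left(g \right)} = 30$
$P{\left(A \right)} = \frac{7}{4}$ ($P{\left(A \right)} = \frac{1}{4} \cdot 7 = \frac{7}{4}$)
$Z = 30$
$D{\left(t \right)} = \frac{7 \sqrt{t}}{4}$
$T = -1731 + \frac{7 i \sqrt{6}}{2}$ ($T = -1731 + \frac{7 \sqrt{-24}}{4} = -1731 + \frac{7 \cdot 2 i \sqrt{6}}{4} = -1731 + \frac{7 i \sqrt{6}}{2} \approx -1731.0 + 8.5732 i$)
$T Z = \left(-1731 + \frac{7 i \sqrt{6}}{2}\right) 30 = -51930 + 105 i \sqrt{6}$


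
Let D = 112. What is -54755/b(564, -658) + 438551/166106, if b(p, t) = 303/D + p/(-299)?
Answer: -304565819381261/4556121474 ≈ -66848.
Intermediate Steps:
b(p, t) = 303/112 - p/299 (b(p, t) = 303/112 + p/(-299) = 303*(1/112) + p*(-1/299) = 303/112 - p/299)
-54755/b(564, -658) + 438551/166106 = -54755/(303/112 - 1/299*564) + 438551/166106 = -54755/(303/112 - 564/299) + 438551*(1/166106) = -54755/27429/33488 + 438551/166106 = -54755*33488/27429 + 438551/166106 = -1833635440/27429 + 438551/166106 = -304565819381261/4556121474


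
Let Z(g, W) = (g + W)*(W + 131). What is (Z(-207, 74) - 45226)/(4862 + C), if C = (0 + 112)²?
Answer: -72491/17406 ≈ -4.1647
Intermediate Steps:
C = 12544 (C = 112² = 12544)
Z(g, W) = (131 + W)*(W + g) (Z(g, W) = (W + g)*(131 + W) = (131 + W)*(W + g))
(Z(-207, 74) - 45226)/(4862 + C) = ((74² + 131*74 + 131*(-207) + 74*(-207)) - 45226)/(4862 + 12544) = ((5476 + 9694 - 27117 - 15318) - 45226)/17406 = (-27265 - 45226)*(1/17406) = -72491*1/17406 = -72491/17406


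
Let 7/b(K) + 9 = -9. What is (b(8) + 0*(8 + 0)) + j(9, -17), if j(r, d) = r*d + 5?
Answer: -2671/18 ≈ -148.39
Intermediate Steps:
b(K) = -7/18 (b(K) = 7/(-9 - 9) = 7/(-18) = 7*(-1/18) = -7/18)
j(r, d) = 5 + d*r (j(r, d) = d*r + 5 = 5 + d*r)
(b(8) + 0*(8 + 0)) + j(9, -17) = (-7/18 + 0*(8 + 0)) + (5 - 17*9) = (-7/18 + 0*8) + (5 - 153) = (-7/18 + 0) - 148 = -7/18 - 148 = -2671/18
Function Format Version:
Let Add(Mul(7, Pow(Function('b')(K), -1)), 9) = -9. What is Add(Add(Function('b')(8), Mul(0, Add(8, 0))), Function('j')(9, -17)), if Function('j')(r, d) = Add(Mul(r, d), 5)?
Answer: Rational(-2671, 18) ≈ -148.39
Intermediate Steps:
Function('b')(K) = Rational(-7, 18) (Function('b')(K) = Mul(7, Pow(Add(-9, -9), -1)) = Mul(7, Pow(-18, -1)) = Mul(7, Rational(-1, 18)) = Rational(-7, 18))
Function('j')(r, d) = Add(5, Mul(d, r)) (Function('j')(r, d) = Add(Mul(d, r), 5) = Add(5, Mul(d, r)))
Add(Add(Function('b')(8), Mul(0, Add(8, 0))), Function('j')(9, -17)) = Add(Add(Rational(-7, 18), Mul(0, Add(8, 0))), Add(5, Mul(-17, 9))) = Add(Add(Rational(-7, 18), Mul(0, 8)), Add(5, -153)) = Add(Add(Rational(-7, 18), 0), -148) = Add(Rational(-7, 18), -148) = Rational(-2671, 18)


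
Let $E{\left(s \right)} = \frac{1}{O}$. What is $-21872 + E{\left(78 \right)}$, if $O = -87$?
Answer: $- \frac{1902865}{87} \approx -21872.0$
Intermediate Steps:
$E{\left(s \right)} = - \frac{1}{87}$ ($E{\left(s \right)} = \frac{1}{-87} = - \frac{1}{87}$)
$-21872 + E{\left(78 \right)} = -21872 - \frac{1}{87} = - \frac{1902865}{87}$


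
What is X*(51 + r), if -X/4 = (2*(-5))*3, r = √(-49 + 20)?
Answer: 6120 + 120*I*√29 ≈ 6120.0 + 646.22*I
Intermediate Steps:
r = I*√29 (r = √(-29) = I*√29 ≈ 5.3852*I)
X = 120 (X = -4*2*(-5)*3 = -(-40)*3 = -4*(-30) = 120)
X*(51 + r) = 120*(51 + I*√29) = 6120 + 120*I*√29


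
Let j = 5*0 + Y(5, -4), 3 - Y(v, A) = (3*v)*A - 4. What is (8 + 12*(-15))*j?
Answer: -11524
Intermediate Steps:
Y(v, A) = 7 - 3*A*v (Y(v, A) = 3 - ((3*v)*A - 4) = 3 - (3*A*v - 4) = 3 - (-4 + 3*A*v) = 3 + (4 - 3*A*v) = 7 - 3*A*v)
j = 67 (j = 5*0 + (7 - 3*(-4)*5) = 0 + (7 + 60) = 0 + 67 = 67)
(8 + 12*(-15))*j = (8 + 12*(-15))*67 = (8 - 180)*67 = -172*67 = -11524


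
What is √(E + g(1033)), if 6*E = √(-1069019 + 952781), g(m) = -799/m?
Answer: √(-29713212 + 6402534*I*√116238)/6198 ≈ 5.2941 + 5.3666*I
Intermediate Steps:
E = I*√116238/6 (E = √(-1069019 + 952781)/6 = √(-116238)/6 = (I*√116238)/6 = I*√116238/6 ≈ 56.823*I)
√(E + g(1033)) = √(I*√116238/6 - 799/1033) = √(-799/1033 + I*√116238/6)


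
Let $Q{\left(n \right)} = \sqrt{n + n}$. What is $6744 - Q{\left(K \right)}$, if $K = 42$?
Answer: $6744 - 2 \sqrt{21} \approx 6734.8$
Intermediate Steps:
$Q{\left(n \right)} = \sqrt{2} \sqrt{n}$ ($Q{\left(n \right)} = \sqrt{2 n} = \sqrt{2} \sqrt{n}$)
$6744 - Q{\left(K \right)} = 6744 - \sqrt{2} \sqrt{42} = 6744 - 2 \sqrt{21}$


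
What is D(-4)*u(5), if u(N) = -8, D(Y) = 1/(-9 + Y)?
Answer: 8/13 ≈ 0.61539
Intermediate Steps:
D(-4)*u(5) = -8/(-9 - 4) = -8/(-13) = -1/13*(-8) = 8/13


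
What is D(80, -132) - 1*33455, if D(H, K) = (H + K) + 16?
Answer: -33491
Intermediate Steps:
D(H, K) = 16 + H + K
D(80, -132) - 1*33455 = (16 + 80 - 132) - 1*33455 = -36 - 33455 = -33491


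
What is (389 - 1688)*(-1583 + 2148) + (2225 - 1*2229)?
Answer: -733939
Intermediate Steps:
(389 - 1688)*(-1583 + 2148) + (2225 - 1*2229) = -1299*565 + (2225 - 2229) = -733935 - 4 = -733939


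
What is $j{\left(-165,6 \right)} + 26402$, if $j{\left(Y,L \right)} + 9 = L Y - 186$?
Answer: $25217$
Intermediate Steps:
$j{\left(Y,L \right)} = -195 + L Y$ ($j{\left(Y,L \right)} = -9 + \left(L Y - 186\right) = -9 + \left(-186 + L Y\right) = -195 + L Y$)
$j{\left(-165,6 \right)} + 26402 = \left(-195 + 6 \left(-165\right)\right) + 26402 = \left(-195 - 990\right) + 26402 = -1185 + 26402 = 25217$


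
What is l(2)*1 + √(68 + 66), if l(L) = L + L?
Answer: 4 + √134 ≈ 15.576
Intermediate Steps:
l(L) = 2*L
l(2)*1 + √(68 + 66) = (2*2)*1 + √(68 + 66) = 4*1 + √134 = 4 + √134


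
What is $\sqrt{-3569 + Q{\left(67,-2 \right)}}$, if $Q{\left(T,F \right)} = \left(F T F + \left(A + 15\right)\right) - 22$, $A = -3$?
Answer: $i \sqrt{3311} \approx 57.541 i$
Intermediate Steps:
$Q{\left(T,F \right)} = -10 + T F^{2}$ ($Q{\left(T,F \right)} = \left(F T F + \left(-3 + 15\right)\right) - 22 = \left(T F^{2} + 12\right) - 22 = \left(12 + T F^{2}\right) - 22 = -10 + T F^{2}$)
$\sqrt{-3569 + Q{\left(67,-2 \right)}} = \sqrt{-3569 - \left(10 - 67 \left(-2\right)^{2}\right)} = \sqrt{-3569 + \left(-10 + 67 \cdot 4\right)} = \sqrt{-3569 + \left(-10 + 268\right)} = \sqrt{-3569 + 258} = \sqrt{-3311} = i \sqrt{3311}$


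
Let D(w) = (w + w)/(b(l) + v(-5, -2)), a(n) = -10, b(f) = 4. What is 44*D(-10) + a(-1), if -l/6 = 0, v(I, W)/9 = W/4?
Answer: 1750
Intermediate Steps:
v(I, W) = 9*W/4 (v(I, W) = 9*(W/4) = 9*W/4)
l = 0 (l = -6*0 = 0)
D(w) = -4*w (D(w) = (w + w)/(4 + (9/4)*(-2)) = (2*w)/(4 - 9/2) = (2*w)/(-1/2) = (2*w)*(-2) = -4*w)
44*D(-10) + a(-1) = 44*(-4*(-10)) - 10 = 44*40 - 10 = 1760 - 10 = 1750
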